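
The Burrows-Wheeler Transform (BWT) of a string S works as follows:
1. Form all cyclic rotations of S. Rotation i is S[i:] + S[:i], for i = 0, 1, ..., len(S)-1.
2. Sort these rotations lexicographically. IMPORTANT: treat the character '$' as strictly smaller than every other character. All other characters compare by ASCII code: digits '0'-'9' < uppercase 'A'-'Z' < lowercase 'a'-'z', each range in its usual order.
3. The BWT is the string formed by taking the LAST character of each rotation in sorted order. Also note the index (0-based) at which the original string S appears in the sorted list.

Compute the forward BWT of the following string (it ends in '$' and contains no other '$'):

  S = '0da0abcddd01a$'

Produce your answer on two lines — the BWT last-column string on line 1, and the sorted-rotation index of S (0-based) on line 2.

Answer: ada$01d0abd0dc
3

Derivation:
All 14 rotations (rotation i = S[i:]+S[:i]):
  rot[0] = 0da0abcddd01a$
  rot[1] = da0abcddd01a$0
  rot[2] = a0abcddd01a$0d
  rot[3] = 0abcddd01a$0da
  rot[4] = abcddd01a$0da0
  rot[5] = bcddd01a$0da0a
  rot[6] = cddd01a$0da0ab
  rot[7] = ddd01a$0da0abc
  rot[8] = dd01a$0da0abcd
  rot[9] = d01a$0da0abcdd
  rot[10] = 01a$0da0abcddd
  rot[11] = 1a$0da0abcddd0
  rot[12] = a$0da0abcddd01
  rot[13] = $0da0abcddd01a
Sorted (with $ < everything):
  sorted[0] = $0da0abcddd01a  (last char: 'a')
  sorted[1] = 01a$0da0abcddd  (last char: 'd')
  sorted[2] = 0abcddd01a$0da  (last char: 'a')
  sorted[3] = 0da0abcddd01a$  (last char: '$')
  sorted[4] = 1a$0da0abcddd0  (last char: '0')
  sorted[5] = a$0da0abcddd01  (last char: '1')
  sorted[6] = a0abcddd01a$0d  (last char: 'd')
  sorted[7] = abcddd01a$0da0  (last char: '0')
  sorted[8] = bcddd01a$0da0a  (last char: 'a')
  sorted[9] = cddd01a$0da0ab  (last char: 'b')
  sorted[10] = d01a$0da0abcdd  (last char: 'd')
  sorted[11] = da0abcddd01a$0  (last char: '0')
  sorted[12] = dd01a$0da0abcd  (last char: 'd')
  sorted[13] = ddd01a$0da0abc  (last char: 'c')
Last column: ada$01d0abd0dc
Original string S is at sorted index 3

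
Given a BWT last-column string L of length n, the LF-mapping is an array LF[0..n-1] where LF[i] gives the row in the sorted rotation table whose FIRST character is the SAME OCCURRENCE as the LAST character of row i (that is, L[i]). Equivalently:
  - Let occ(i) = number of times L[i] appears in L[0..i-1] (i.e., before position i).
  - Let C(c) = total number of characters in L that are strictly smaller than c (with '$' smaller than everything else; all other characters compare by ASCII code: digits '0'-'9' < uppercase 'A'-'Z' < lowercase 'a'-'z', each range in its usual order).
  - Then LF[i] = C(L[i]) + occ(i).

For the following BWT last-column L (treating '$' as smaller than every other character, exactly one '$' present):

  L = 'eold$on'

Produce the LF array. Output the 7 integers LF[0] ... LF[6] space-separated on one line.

Char counts: '$':1, 'd':1, 'e':1, 'l':1, 'n':1, 'o':2
C (first-col start): C('$')=0, C('d')=1, C('e')=2, C('l')=3, C('n')=4, C('o')=5
L[0]='e': occ=0, LF[0]=C('e')+0=2+0=2
L[1]='o': occ=0, LF[1]=C('o')+0=5+0=5
L[2]='l': occ=0, LF[2]=C('l')+0=3+0=3
L[3]='d': occ=0, LF[3]=C('d')+0=1+0=1
L[4]='$': occ=0, LF[4]=C('$')+0=0+0=0
L[5]='o': occ=1, LF[5]=C('o')+1=5+1=6
L[6]='n': occ=0, LF[6]=C('n')+0=4+0=4

Answer: 2 5 3 1 0 6 4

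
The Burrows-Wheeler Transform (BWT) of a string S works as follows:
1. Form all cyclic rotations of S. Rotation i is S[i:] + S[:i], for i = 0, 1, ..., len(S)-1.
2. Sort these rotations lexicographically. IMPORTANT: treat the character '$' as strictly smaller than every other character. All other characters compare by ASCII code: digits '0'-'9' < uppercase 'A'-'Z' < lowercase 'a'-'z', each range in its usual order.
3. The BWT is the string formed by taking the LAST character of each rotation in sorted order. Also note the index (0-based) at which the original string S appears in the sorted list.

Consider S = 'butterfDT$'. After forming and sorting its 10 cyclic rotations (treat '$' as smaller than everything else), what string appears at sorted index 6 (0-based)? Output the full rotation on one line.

Answer: rfDT$butte

Derivation:
All 10 rotations (rotation i = S[i:]+S[:i]):
  rot[0] = butterfDT$
  rot[1] = utterfDT$b
  rot[2] = tterfDT$bu
  rot[3] = terfDT$but
  rot[4] = erfDT$butt
  rot[5] = rfDT$butte
  rot[6] = fDT$butter
  rot[7] = DT$butterf
  rot[8] = T$butterfD
  rot[9] = $butterfDT
Sorted (with $ < everything):
  sorted[0] = $butterfDT
  sorted[1] = DT$butterf
  sorted[2] = T$butterfD
  sorted[3] = butterfDT$
  sorted[4] = erfDT$butt
  sorted[5] = fDT$butter
  sorted[6] = rfDT$butte
  sorted[7] = terfDT$but
  sorted[8] = tterfDT$bu
  sorted[9] = utterfDT$b
sorted[6] = rfDT$butte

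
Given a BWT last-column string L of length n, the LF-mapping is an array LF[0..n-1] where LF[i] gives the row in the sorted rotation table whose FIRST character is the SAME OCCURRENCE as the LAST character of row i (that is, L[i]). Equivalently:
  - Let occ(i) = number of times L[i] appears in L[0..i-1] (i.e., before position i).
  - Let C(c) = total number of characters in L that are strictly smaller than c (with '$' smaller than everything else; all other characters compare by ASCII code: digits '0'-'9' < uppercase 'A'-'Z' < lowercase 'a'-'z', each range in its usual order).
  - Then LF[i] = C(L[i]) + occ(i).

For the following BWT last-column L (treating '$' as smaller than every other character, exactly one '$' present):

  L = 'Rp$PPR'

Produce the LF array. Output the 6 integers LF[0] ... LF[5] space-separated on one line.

Answer: 3 5 0 1 2 4

Derivation:
Char counts: '$':1, 'P':2, 'R':2, 'p':1
C (first-col start): C('$')=0, C('P')=1, C('R')=3, C('p')=5
L[0]='R': occ=0, LF[0]=C('R')+0=3+0=3
L[1]='p': occ=0, LF[1]=C('p')+0=5+0=5
L[2]='$': occ=0, LF[2]=C('$')+0=0+0=0
L[3]='P': occ=0, LF[3]=C('P')+0=1+0=1
L[4]='P': occ=1, LF[4]=C('P')+1=1+1=2
L[5]='R': occ=1, LF[5]=C('R')+1=3+1=4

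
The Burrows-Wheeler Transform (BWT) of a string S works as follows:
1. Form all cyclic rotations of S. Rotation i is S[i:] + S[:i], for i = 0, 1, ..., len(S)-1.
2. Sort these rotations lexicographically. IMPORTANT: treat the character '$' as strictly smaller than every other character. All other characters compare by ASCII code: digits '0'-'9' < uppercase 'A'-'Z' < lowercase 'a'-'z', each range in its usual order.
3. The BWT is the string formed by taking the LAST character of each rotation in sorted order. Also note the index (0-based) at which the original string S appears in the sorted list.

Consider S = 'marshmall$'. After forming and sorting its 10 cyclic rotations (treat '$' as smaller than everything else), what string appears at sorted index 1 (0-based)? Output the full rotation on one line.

Answer: all$marshm

Derivation:
All 10 rotations (rotation i = S[i:]+S[:i]):
  rot[0] = marshmall$
  rot[1] = arshmall$m
  rot[2] = rshmall$ma
  rot[3] = shmall$mar
  rot[4] = hmall$mars
  rot[5] = mall$marsh
  rot[6] = all$marshm
  rot[7] = ll$marshma
  rot[8] = l$marshmal
  rot[9] = $marshmall
Sorted (with $ < everything):
  sorted[0] = $marshmall
  sorted[1] = all$marshm
  sorted[2] = arshmall$m
  sorted[3] = hmall$mars
  sorted[4] = l$marshmal
  sorted[5] = ll$marshma
  sorted[6] = mall$marsh
  sorted[7] = marshmall$
  sorted[8] = rshmall$ma
  sorted[9] = shmall$mar
sorted[1] = all$marshm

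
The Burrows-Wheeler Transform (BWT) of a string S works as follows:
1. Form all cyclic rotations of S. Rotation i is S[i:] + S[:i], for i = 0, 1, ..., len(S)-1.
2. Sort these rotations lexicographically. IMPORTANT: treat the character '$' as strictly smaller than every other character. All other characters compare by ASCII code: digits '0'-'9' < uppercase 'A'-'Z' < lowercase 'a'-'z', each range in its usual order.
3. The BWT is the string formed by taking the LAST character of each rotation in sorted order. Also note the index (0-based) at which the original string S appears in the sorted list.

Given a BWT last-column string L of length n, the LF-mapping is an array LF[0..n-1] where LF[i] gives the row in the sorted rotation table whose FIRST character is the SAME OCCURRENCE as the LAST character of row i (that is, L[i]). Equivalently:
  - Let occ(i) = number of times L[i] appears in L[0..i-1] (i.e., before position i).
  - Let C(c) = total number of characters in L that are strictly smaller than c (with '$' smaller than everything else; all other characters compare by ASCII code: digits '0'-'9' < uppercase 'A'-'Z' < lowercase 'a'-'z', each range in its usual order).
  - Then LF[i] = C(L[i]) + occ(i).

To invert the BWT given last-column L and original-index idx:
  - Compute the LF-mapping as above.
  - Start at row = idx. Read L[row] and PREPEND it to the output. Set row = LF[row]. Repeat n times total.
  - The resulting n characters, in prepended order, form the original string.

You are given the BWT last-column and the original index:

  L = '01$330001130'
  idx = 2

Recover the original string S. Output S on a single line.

LF mapping: 1 6 0 9 10 2 3 4 7 8 11 5
Walk LF starting at row 2, prepending L[row]:
  step 1: row=2, L[2]='$', prepend. Next row=LF[2]=0
  step 2: row=0, L[0]='0', prepend. Next row=LF[0]=1
  step 3: row=1, L[1]='1', prepend. Next row=LF[1]=6
  step 4: row=6, L[6]='0', prepend. Next row=LF[6]=3
  step 5: row=3, L[3]='3', prepend. Next row=LF[3]=9
  step 6: row=9, L[9]='1', prepend. Next row=LF[9]=8
  step 7: row=8, L[8]='1', prepend. Next row=LF[8]=7
  step 8: row=7, L[7]='0', prepend. Next row=LF[7]=4
  step 9: row=4, L[4]='3', prepend. Next row=LF[4]=10
  step 10: row=10, L[10]='3', prepend. Next row=LF[10]=11
  step 11: row=11, L[11]='0', prepend. Next row=LF[11]=5
  step 12: row=5, L[5]='0', prepend. Next row=LF[5]=2
Reversed output: 00330113010$

Answer: 00330113010$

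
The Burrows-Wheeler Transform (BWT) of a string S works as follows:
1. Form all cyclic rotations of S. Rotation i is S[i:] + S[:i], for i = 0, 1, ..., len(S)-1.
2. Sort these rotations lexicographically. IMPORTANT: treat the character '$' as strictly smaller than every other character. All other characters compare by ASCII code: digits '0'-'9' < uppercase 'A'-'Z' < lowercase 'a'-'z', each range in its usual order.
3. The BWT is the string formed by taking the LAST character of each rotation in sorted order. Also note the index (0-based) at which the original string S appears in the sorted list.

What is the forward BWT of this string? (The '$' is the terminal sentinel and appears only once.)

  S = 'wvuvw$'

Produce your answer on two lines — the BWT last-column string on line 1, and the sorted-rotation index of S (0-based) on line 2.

Answer: wvwuv$
5

Derivation:
All 6 rotations (rotation i = S[i:]+S[:i]):
  rot[0] = wvuvw$
  rot[1] = vuvw$w
  rot[2] = uvw$wv
  rot[3] = vw$wvu
  rot[4] = w$wvuv
  rot[5] = $wvuvw
Sorted (with $ < everything):
  sorted[0] = $wvuvw  (last char: 'w')
  sorted[1] = uvw$wv  (last char: 'v')
  sorted[2] = vuvw$w  (last char: 'w')
  sorted[3] = vw$wvu  (last char: 'u')
  sorted[4] = w$wvuv  (last char: 'v')
  sorted[5] = wvuvw$  (last char: '$')
Last column: wvwuv$
Original string S is at sorted index 5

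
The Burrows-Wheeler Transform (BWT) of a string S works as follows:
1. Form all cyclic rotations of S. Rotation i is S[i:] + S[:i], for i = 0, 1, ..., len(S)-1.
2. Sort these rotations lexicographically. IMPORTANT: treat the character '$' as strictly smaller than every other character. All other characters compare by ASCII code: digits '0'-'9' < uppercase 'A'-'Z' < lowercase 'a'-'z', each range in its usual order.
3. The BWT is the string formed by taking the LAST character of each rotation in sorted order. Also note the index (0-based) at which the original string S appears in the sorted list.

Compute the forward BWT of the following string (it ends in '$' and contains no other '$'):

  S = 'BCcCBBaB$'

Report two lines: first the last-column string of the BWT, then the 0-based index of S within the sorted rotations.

All 9 rotations (rotation i = S[i:]+S[:i]):
  rot[0] = BCcCBBaB$
  rot[1] = CcCBBaB$B
  rot[2] = cCBBaB$BC
  rot[3] = CBBaB$BCc
  rot[4] = BBaB$BCcC
  rot[5] = BaB$BCcCB
  rot[6] = aB$BCcCBB
  rot[7] = B$BCcCBBa
  rot[8] = $BCcCBBaB
Sorted (with $ < everything):
  sorted[0] = $BCcCBBaB  (last char: 'B')
  sorted[1] = B$BCcCBBa  (last char: 'a')
  sorted[2] = BBaB$BCcC  (last char: 'C')
  sorted[3] = BCcCBBaB$  (last char: '$')
  sorted[4] = BaB$BCcCB  (last char: 'B')
  sorted[5] = CBBaB$BCc  (last char: 'c')
  sorted[6] = CcCBBaB$B  (last char: 'B')
  sorted[7] = aB$BCcCBB  (last char: 'B')
  sorted[8] = cCBBaB$BC  (last char: 'C')
Last column: BaC$BcBBC
Original string S is at sorted index 3

Answer: BaC$BcBBC
3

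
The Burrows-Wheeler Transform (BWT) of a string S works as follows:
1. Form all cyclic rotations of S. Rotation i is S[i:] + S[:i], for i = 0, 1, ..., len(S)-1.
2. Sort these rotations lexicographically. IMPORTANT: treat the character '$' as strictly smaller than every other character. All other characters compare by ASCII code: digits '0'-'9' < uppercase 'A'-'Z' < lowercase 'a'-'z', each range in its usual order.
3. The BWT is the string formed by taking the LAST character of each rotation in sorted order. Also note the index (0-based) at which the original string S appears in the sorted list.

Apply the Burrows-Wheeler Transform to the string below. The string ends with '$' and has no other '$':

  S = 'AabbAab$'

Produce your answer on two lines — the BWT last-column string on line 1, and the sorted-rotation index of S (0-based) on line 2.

Answer: bb$AAaba
2

Derivation:
All 8 rotations (rotation i = S[i:]+S[:i]):
  rot[0] = AabbAab$
  rot[1] = abbAab$A
  rot[2] = bbAab$Aa
  rot[3] = bAab$Aab
  rot[4] = Aab$Aabb
  rot[5] = ab$AabbA
  rot[6] = b$AabbAa
  rot[7] = $AabbAab
Sorted (with $ < everything):
  sorted[0] = $AabbAab  (last char: 'b')
  sorted[1] = Aab$Aabb  (last char: 'b')
  sorted[2] = AabbAab$  (last char: '$')
  sorted[3] = ab$AabbA  (last char: 'A')
  sorted[4] = abbAab$A  (last char: 'A')
  sorted[5] = b$AabbAa  (last char: 'a')
  sorted[6] = bAab$Aab  (last char: 'b')
  sorted[7] = bbAab$Aa  (last char: 'a')
Last column: bb$AAaba
Original string S is at sorted index 2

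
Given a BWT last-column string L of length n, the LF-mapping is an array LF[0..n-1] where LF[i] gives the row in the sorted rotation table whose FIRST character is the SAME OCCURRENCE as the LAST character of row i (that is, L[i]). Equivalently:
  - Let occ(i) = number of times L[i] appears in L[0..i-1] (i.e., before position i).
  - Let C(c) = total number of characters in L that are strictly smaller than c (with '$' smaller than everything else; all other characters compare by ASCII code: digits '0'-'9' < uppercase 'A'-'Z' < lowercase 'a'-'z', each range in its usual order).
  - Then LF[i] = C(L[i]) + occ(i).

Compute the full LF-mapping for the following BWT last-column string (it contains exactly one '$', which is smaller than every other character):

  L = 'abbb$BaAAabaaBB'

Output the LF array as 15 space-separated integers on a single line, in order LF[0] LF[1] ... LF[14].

Char counts: '$':1, 'A':2, 'B':3, 'a':5, 'b':4
C (first-col start): C('$')=0, C('A')=1, C('B')=3, C('a')=6, C('b')=11
L[0]='a': occ=0, LF[0]=C('a')+0=6+0=6
L[1]='b': occ=0, LF[1]=C('b')+0=11+0=11
L[2]='b': occ=1, LF[2]=C('b')+1=11+1=12
L[3]='b': occ=2, LF[3]=C('b')+2=11+2=13
L[4]='$': occ=0, LF[4]=C('$')+0=0+0=0
L[5]='B': occ=0, LF[5]=C('B')+0=3+0=3
L[6]='a': occ=1, LF[6]=C('a')+1=6+1=7
L[7]='A': occ=0, LF[7]=C('A')+0=1+0=1
L[8]='A': occ=1, LF[8]=C('A')+1=1+1=2
L[9]='a': occ=2, LF[9]=C('a')+2=6+2=8
L[10]='b': occ=3, LF[10]=C('b')+3=11+3=14
L[11]='a': occ=3, LF[11]=C('a')+3=6+3=9
L[12]='a': occ=4, LF[12]=C('a')+4=6+4=10
L[13]='B': occ=1, LF[13]=C('B')+1=3+1=4
L[14]='B': occ=2, LF[14]=C('B')+2=3+2=5

Answer: 6 11 12 13 0 3 7 1 2 8 14 9 10 4 5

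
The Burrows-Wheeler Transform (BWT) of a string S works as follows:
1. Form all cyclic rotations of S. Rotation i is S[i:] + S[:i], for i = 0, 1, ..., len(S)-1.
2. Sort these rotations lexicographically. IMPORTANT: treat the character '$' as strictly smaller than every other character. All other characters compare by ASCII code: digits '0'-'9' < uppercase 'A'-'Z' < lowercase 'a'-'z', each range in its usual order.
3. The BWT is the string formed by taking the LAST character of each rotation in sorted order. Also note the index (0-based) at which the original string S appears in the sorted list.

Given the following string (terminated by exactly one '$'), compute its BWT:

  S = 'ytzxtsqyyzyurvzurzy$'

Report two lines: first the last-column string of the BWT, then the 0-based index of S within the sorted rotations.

Answer: ysuutxyyzrzz$zqyvtry
12

Derivation:
All 20 rotations (rotation i = S[i:]+S[:i]):
  rot[0] = ytzxtsqyyzyurvzurzy$
  rot[1] = tzxtsqyyzyurvzurzy$y
  rot[2] = zxtsqyyzyurvzurzy$yt
  rot[3] = xtsqyyzyurvzurzy$ytz
  rot[4] = tsqyyzyurvzurzy$ytzx
  rot[5] = sqyyzyurvzurzy$ytzxt
  rot[6] = qyyzyurvzurzy$ytzxts
  rot[7] = yyzyurvzurzy$ytzxtsq
  rot[8] = yzyurvzurzy$ytzxtsqy
  rot[9] = zyurvzurzy$ytzxtsqyy
  rot[10] = yurvzurzy$ytzxtsqyyz
  rot[11] = urvzurzy$ytzxtsqyyzy
  rot[12] = rvzurzy$ytzxtsqyyzyu
  rot[13] = vzurzy$ytzxtsqyyzyur
  rot[14] = zurzy$ytzxtsqyyzyurv
  rot[15] = urzy$ytzxtsqyyzyurvz
  rot[16] = rzy$ytzxtsqyyzyurvzu
  rot[17] = zy$ytzxtsqyyzyurvzur
  rot[18] = y$ytzxtsqyyzyurvzurz
  rot[19] = $ytzxtsqyyzyurvzurzy
Sorted (with $ < everything):
  sorted[0] = $ytzxtsqyyzyurvzurzy  (last char: 'y')
  sorted[1] = qyyzyurvzurzy$ytzxts  (last char: 's')
  sorted[2] = rvzurzy$ytzxtsqyyzyu  (last char: 'u')
  sorted[3] = rzy$ytzxtsqyyzyurvzu  (last char: 'u')
  sorted[4] = sqyyzyurvzurzy$ytzxt  (last char: 't')
  sorted[5] = tsqyyzyurvzurzy$ytzx  (last char: 'x')
  sorted[6] = tzxtsqyyzyurvzurzy$y  (last char: 'y')
  sorted[7] = urvzurzy$ytzxtsqyyzy  (last char: 'y')
  sorted[8] = urzy$ytzxtsqyyzyurvz  (last char: 'z')
  sorted[9] = vzurzy$ytzxtsqyyzyur  (last char: 'r')
  sorted[10] = xtsqyyzyurvzurzy$ytz  (last char: 'z')
  sorted[11] = y$ytzxtsqyyzyurvzurz  (last char: 'z')
  sorted[12] = ytzxtsqyyzyurvzurzy$  (last char: '$')
  sorted[13] = yurvzurzy$ytzxtsqyyz  (last char: 'z')
  sorted[14] = yyzyurvzurzy$ytzxtsq  (last char: 'q')
  sorted[15] = yzyurvzurzy$ytzxtsqy  (last char: 'y')
  sorted[16] = zurzy$ytzxtsqyyzyurv  (last char: 'v')
  sorted[17] = zxtsqyyzyurvzurzy$yt  (last char: 't')
  sorted[18] = zy$ytzxtsqyyzyurvzur  (last char: 'r')
  sorted[19] = zyurvzurzy$ytzxtsqyy  (last char: 'y')
Last column: ysuutxyyzrzz$zqyvtry
Original string S is at sorted index 12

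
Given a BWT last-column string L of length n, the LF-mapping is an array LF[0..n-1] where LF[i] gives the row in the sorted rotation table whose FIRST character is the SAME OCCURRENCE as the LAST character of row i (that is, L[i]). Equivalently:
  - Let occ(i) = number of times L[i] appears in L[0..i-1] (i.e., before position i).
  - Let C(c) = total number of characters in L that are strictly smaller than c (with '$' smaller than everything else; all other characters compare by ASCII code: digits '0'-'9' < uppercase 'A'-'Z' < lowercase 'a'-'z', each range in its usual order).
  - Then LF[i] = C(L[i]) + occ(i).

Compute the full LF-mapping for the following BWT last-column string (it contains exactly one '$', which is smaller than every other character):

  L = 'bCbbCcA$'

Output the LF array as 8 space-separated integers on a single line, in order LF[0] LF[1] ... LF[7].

Answer: 4 2 5 6 3 7 1 0

Derivation:
Char counts: '$':1, 'A':1, 'C':2, 'b':3, 'c':1
C (first-col start): C('$')=0, C('A')=1, C('C')=2, C('b')=4, C('c')=7
L[0]='b': occ=0, LF[0]=C('b')+0=4+0=4
L[1]='C': occ=0, LF[1]=C('C')+0=2+0=2
L[2]='b': occ=1, LF[2]=C('b')+1=4+1=5
L[3]='b': occ=2, LF[3]=C('b')+2=4+2=6
L[4]='C': occ=1, LF[4]=C('C')+1=2+1=3
L[5]='c': occ=0, LF[5]=C('c')+0=7+0=7
L[6]='A': occ=0, LF[6]=C('A')+0=1+0=1
L[7]='$': occ=0, LF[7]=C('$')+0=0+0=0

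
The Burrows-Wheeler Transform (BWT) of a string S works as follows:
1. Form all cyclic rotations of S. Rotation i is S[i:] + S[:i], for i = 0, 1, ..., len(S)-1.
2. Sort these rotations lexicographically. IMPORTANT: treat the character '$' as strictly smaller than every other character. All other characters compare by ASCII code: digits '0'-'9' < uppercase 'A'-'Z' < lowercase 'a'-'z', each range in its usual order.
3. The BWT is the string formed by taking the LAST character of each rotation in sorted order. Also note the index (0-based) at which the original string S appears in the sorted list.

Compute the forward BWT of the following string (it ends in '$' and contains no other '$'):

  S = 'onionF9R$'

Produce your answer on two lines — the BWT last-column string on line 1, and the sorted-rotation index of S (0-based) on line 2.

Answer: RFn9nooi$
8

Derivation:
All 9 rotations (rotation i = S[i:]+S[:i]):
  rot[0] = onionF9R$
  rot[1] = nionF9R$o
  rot[2] = ionF9R$on
  rot[3] = onF9R$oni
  rot[4] = nF9R$onio
  rot[5] = F9R$onion
  rot[6] = 9R$onionF
  rot[7] = R$onionF9
  rot[8] = $onionF9R
Sorted (with $ < everything):
  sorted[0] = $onionF9R  (last char: 'R')
  sorted[1] = 9R$onionF  (last char: 'F')
  sorted[2] = F9R$onion  (last char: 'n')
  sorted[3] = R$onionF9  (last char: '9')
  sorted[4] = ionF9R$on  (last char: 'n')
  sorted[5] = nF9R$onio  (last char: 'o')
  sorted[6] = nionF9R$o  (last char: 'o')
  sorted[7] = onF9R$oni  (last char: 'i')
  sorted[8] = onionF9R$  (last char: '$')
Last column: RFn9nooi$
Original string S is at sorted index 8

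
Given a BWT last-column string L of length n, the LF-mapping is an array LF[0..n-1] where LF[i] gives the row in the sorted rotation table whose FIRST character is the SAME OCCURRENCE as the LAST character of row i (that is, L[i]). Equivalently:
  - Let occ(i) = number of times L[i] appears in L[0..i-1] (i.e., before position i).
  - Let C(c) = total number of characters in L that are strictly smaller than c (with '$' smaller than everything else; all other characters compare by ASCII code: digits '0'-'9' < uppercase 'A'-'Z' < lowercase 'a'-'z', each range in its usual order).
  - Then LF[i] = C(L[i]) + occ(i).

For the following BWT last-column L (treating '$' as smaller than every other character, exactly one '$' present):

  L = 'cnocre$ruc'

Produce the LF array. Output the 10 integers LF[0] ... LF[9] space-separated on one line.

Answer: 1 5 6 2 7 4 0 8 9 3

Derivation:
Char counts: '$':1, 'c':3, 'e':1, 'n':1, 'o':1, 'r':2, 'u':1
C (first-col start): C('$')=0, C('c')=1, C('e')=4, C('n')=5, C('o')=6, C('r')=7, C('u')=9
L[0]='c': occ=0, LF[0]=C('c')+0=1+0=1
L[1]='n': occ=0, LF[1]=C('n')+0=5+0=5
L[2]='o': occ=0, LF[2]=C('o')+0=6+0=6
L[3]='c': occ=1, LF[3]=C('c')+1=1+1=2
L[4]='r': occ=0, LF[4]=C('r')+0=7+0=7
L[5]='e': occ=0, LF[5]=C('e')+0=4+0=4
L[6]='$': occ=0, LF[6]=C('$')+0=0+0=0
L[7]='r': occ=1, LF[7]=C('r')+1=7+1=8
L[8]='u': occ=0, LF[8]=C('u')+0=9+0=9
L[9]='c': occ=2, LF[9]=C('c')+2=1+2=3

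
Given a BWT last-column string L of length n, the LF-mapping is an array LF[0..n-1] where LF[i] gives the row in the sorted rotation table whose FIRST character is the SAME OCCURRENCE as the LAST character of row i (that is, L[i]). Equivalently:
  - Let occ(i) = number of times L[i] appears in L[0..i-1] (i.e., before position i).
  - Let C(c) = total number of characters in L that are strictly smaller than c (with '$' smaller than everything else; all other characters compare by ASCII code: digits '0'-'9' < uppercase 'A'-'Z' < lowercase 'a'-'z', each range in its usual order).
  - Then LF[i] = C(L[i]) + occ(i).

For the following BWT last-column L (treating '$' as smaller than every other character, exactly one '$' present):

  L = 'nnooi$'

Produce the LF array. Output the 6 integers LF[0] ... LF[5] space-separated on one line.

Char counts: '$':1, 'i':1, 'n':2, 'o':2
C (first-col start): C('$')=0, C('i')=1, C('n')=2, C('o')=4
L[0]='n': occ=0, LF[0]=C('n')+0=2+0=2
L[1]='n': occ=1, LF[1]=C('n')+1=2+1=3
L[2]='o': occ=0, LF[2]=C('o')+0=4+0=4
L[3]='o': occ=1, LF[3]=C('o')+1=4+1=5
L[4]='i': occ=0, LF[4]=C('i')+0=1+0=1
L[5]='$': occ=0, LF[5]=C('$')+0=0+0=0

Answer: 2 3 4 5 1 0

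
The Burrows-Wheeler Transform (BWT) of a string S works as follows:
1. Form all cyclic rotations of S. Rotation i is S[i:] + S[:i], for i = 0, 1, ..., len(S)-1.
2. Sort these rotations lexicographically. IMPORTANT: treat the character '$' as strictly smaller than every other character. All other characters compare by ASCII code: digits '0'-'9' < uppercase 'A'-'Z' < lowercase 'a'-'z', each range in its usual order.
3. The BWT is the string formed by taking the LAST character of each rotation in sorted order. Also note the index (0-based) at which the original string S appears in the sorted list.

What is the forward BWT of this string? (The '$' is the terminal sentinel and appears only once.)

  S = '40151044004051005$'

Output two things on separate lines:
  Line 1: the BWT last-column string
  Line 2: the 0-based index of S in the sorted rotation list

All 18 rotations (rotation i = S[i:]+S[:i]):
  rot[0] = 40151044004051005$
  rot[1] = 0151044004051005$4
  rot[2] = 151044004051005$40
  rot[3] = 51044004051005$401
  rot[4] = 1044004051005$4015
  rot[5] = 044004051005$40151
  rot[6] = 44004051005$401510
  rot[7] = 4004051005$4015104
  rot[8] = 004051005$40151044
  rot[9] = 04051005$401510440
  rot[10] = 4051005$4015104400
  rot[11] = 051005$40151044004
  rot[12] = 51005$401510440040
  rot[13] = 1005$4015104400405
  rot[14] = 005$40151044004051
  rot[15] = 05$401510440040510
  rot[16] = 5$4015104400405100
  rot[17] = $40151044004051005
Sorted (with $ < everything):
  sorted[0] = $40151044004051005  (last char: '5')
  sorted[1] = 004051005$40151044  (last char: '4')
  sorted[2] = 005$40151044004051  (last char: '1')
  sorted[3] = 0151044004051005$4  (last char: '4')
  sorted[4] = 04051005$401510440  (last char: '0')
  sorted[5] = 044004051005$40151  (last char: '1')
  sorted[6] = 05$401510440040510  (last char: '0')
  sorted[7] = 051005$40151044004  (last char: '4')
  sorted[8] = 1005$4015104400405  (last char: '5')
  sorted[9] = 1044004051005$4015  (last char: '5')
  sorted[10] = 151044004051005$40  (last char: '0')
  sorted[11] = 4004051005$4015104  (last char: '4')
  sorted[12] = 40151044004051005$  (last char: '$')
  sorted[13] = 4051005$4015104400  (last char: '0')
  sorted[14] = 44004051005$401510  (last char: '0')
  sorted[15] = 5$4015104400405100  (last char: '0')
  sorted[16] = 51005$401510440040  (last char: '0')
  sorted[17] = 51044004051005$401  (last char: '1')
Last column: 541401045504$00001
Original string S is at sorted index 12

Answer: 541401045504$00001
12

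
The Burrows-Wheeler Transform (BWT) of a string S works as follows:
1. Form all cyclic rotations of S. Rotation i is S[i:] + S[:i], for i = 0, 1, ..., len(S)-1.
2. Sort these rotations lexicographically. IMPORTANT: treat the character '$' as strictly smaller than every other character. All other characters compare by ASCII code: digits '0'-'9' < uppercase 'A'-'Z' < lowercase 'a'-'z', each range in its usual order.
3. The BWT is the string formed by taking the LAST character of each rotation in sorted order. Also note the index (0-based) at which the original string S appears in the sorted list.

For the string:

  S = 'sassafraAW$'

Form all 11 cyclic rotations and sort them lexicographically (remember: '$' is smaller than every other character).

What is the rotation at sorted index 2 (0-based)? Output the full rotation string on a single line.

Answer: W$sassafraA

Derivation:
All 11 rotations (rotation i = S[i:]+S[:i]):
  rot[0] = sassafraAW$
  rot[1] = assafraAW$s
  rot[2] = ssafraAW$sa
  rot[3] = safraAW$sas
  rot[4] = afraAW$sass
  rot[5] = fraAW$sassa
  rot[6] = raAW$sassaf
  rot[7] = aAW$sassafr
  rot[8] = AW$sassafra
  rot[9] = W$sassafraA
  rot[10] = $sassafraAW
Sorted (with $ < everything):
  sorted[0] = $sassafraAW
  sorted[1] = AW$sassafra
  sorted[2] = W$sassafraA
  sorted[3] = aAW$sassafr
  sorted[4] = afraAW$sass
  sorted[5] = assafraAW$s
  sorted[6] = fraAW$sassa
  sorted[7] = raAW$sassaf
  sorted[8] = safraAW$sas
  sorted[9] = sassafraAW$
  sorted[10] = ssafraAW$sa
sorted[2] = W$sassafraA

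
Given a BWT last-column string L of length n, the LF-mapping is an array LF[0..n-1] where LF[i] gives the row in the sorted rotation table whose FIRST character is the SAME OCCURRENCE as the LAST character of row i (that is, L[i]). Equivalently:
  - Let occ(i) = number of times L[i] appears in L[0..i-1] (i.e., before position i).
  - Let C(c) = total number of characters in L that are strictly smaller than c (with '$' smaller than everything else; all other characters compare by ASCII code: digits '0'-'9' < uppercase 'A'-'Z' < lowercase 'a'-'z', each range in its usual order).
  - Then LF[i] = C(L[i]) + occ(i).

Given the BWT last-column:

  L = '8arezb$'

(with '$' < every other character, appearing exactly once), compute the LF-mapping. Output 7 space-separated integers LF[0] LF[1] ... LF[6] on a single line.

Char counts: '$':1, '8':1, 'a':1, 'b':1, 'e':1, 'r':1, 'z':1
C (first-col start): C('$')=0, C('8')=1, C('a')=2, C('b')=3, C('e')=4, C('r')=5, C('z')=6
L[0]='8': occ=0, LF[0]=C('8')+0=1+0=1
L[1]='a': occ=0, LF[1]=C('a')+0=2+0=2
L[2]='r': occ=0, LF[2]=C('r')+0=5+0=5
L[3]='e': occ=0, LF[3]=C('e')+0=4+0=4
L[4]='z': occ=0, LF[4]=C('z')+0=6+0=6
L[5]='b': occ=0, LF[5]=C('b')+0=3+0=3
L[6]='$': occ=0, LF[6]=C('$')+0=0+0=0

Answer: 1 2 5 4 6 3 0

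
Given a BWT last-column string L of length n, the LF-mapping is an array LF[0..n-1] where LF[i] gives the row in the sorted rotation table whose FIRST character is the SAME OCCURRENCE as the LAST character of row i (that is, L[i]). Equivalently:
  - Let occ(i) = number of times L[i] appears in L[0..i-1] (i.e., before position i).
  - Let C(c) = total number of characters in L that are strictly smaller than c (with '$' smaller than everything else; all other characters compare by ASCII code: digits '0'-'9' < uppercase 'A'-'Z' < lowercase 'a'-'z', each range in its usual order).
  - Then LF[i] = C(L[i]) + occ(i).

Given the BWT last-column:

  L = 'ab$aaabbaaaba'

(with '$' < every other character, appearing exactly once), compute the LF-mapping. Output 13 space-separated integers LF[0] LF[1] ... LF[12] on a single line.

Char counts: '$':1, 'a':8, 'b':4
C (first-col start): C('$')=0, C('a')=1, C('b')=9
L[0]='a': occ=0, LF[0]=C('a')+0=1+0=1
L[1]='b': occ=0, LF[1]=C('b')+0=9+0=9
L[2]='$': occ=0, LF[2]=C('$')+0=0+0=0
L[3]='a': occ=1, LF[3]=C('a')+1=1+1=2
L[4]='a': occ=2, LF[4]=C('a')+2=1+2=3
L[5]='a': occ=3, LF[5]=C('a')+3=1+3=4
L[6]='b': occ=1, LF[6]=C('b')+1=9+1=10
L[7]='b': occ=2, LF[7]=C('b')+2=9+2=11
L[8]='a': occ=4, LF[8]=C('a')+4=1+4=5
L[9]='a': occ=5, LF[9]=C('a')+5=1+5=6
L[10]='a': occ=6, LF[10]=C('a')+6=1+6=7
L[11]='b': occ=3, LF[11]=C('b')+3=9+3=12
L[12]='a': occ=7, LF[12]=C('a')+7=1+7=8

Answer: 1 9 0 2 3 4 10 11 5 6 7 12 8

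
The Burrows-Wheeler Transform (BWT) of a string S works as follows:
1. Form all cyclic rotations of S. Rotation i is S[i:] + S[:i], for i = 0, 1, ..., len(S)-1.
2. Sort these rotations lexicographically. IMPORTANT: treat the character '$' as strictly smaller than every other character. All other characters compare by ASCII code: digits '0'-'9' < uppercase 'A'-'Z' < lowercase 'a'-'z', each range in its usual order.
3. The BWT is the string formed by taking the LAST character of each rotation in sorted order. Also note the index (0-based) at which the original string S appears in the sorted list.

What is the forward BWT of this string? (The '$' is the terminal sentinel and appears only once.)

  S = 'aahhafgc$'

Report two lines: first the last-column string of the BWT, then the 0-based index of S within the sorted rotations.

All 9 rotations (rotation i = S[i:]+S[:i]):
  rot[0] = aahhafgc$
  rot[1] = ahhafgc$a
  rot[2] = hhafgc$aa
  rot[3] = hafgc$aah
  rot[4] = afgc$aahh
  rot[5] = fgc$aahha
  rot[6] = gc$aahhaf
  rot[7] = c$aahhafg
  rot[8] = $aahhafgc
Sorted (with $ < everything):
  sorted[0] = $aahhafgc  (last char: 'c')
  sorted[1] = aahhafgc$  (last char: '$')
  sorted[2] = afgc$aahh  (last char: 'h')
  sorted[3] = ahhafgc$a  (last char: 'a')
  sorted[4] = c$aahhafg  (last char: 'g')
  sorted[5] = fgc$aahha  (last char: 'a')
  sorted[6] = gc$aahhaf  (last char: 'f')
  sorted[7] = hafgc$aah  (last char: 'h')
  sorted[8] = hhafgc$aa  (last char: 'a')
Last column: c$hagafha
Original string S is at sorted index 1

Answer: c$hagafha
1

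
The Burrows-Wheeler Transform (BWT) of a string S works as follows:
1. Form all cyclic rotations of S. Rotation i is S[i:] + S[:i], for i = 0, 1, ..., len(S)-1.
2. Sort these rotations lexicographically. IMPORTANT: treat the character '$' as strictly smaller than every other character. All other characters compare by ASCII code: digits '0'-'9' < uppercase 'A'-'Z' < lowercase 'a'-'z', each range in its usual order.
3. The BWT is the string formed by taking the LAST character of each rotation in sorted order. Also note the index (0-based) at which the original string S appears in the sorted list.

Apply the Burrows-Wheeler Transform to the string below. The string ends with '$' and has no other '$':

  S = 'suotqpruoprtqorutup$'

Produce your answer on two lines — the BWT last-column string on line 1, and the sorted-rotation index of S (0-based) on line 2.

Answer: puquuoqttppo$rourstr
12

Derivation:
All 20 rotations (rotation i = S[i:]+S[:i]):
  rot[0] = suotqpruoprtqorutup$
  rot[1] = uotqpruoprtqorutup$s
  rot[2] = otqpruoprtqorutup$su
  rot[3] = tqpruoprtqorutup$suo
  rot[4] = qpruoprtqorutup$suot
  rot[5] = pruoprtqorutup$suotq
  rot[6] = ruoprtqorutup$suotqp
  rot[7] = uoprtqorutup$suotqpr
  rot[8] = oprtqorutup$suotqpru
  rot[9] = prtqorutup$suotqpruo
  rot[10] = rtqorutup$suotqpruop
  rot[11] = tqorutup$suotqpruopr
  rot[12] = qorutup$suotqpruoprt
  rot[13] = orutup$suotqpruoprtq
  rot[14] = rutup$suotqpruoprtqo
  rot[15] = utup$suotqpruoprtqor
  rot[16] = tup$suotqpruoprtqoru
  rot[17] = up$suotqpruoprtqorut
  rot[18] = p$suotqpruoprtqorutu
  rot[19] = $suotqpruoprtqorutup
Sorted (with $ < everything):
  sorted[0] = $suotqpruoprtqorutup  (last char: 'p')
  sorted[1] = oprtqorutup$suotqpru  (last char: 'u')
  sorted[2] = orutup$suotqpruoprtq  (last char: 'q')
  sorted[3] = otqpruoprtqorutup$su  (last char: 'u')
  sorted[4] = p$suotqpruoprtqorutu  (last char: 'u')
  sorted[5] = prtqorutup$suotqpruo  (last char: 'o')
  sorted[6] = pruoprtqorutup$suotq  (last char: 'q')
  sorted[7] = qorutup$suotqpruoprt  (last char: 't')
  sorted[8] = qpruoprtqorutup$suot  (last char: 't')
  sorted[9] = rtqorutup$suotqpruop  (last char: 'p')
  sorted[10] = ruoprtqorutup$suotqp  (last char: 'p')
  sorted[11] = rutup$suotqpruoprtqo  (last char: 'o')
  sorted[12] = suotqpruoprtqorutup$  (last char: '$')
  sorted[13] = tqorutup$suotqpruopr  (last char: 'r')
  sorted[14] = tqpruoprtqorutup$suo  (last char: 'o')
  sorted[15] = tup$suotqpruoprtqoru  (last char: 'u')
  sorted[16] = uoprtqorutup$suotqpr  (last char: 'r')
  sorted[17] = uotqpruoprtqorutup$s  (last char: 's')
  sorted[18] = up$suotqpruoprtqorut  (last char: 't')
  sorted[19] = utup$suotqpruoprtqor  (last char: 'r')
Last column: puquuoqttppo$rourstr
Original string S is at sorted index 12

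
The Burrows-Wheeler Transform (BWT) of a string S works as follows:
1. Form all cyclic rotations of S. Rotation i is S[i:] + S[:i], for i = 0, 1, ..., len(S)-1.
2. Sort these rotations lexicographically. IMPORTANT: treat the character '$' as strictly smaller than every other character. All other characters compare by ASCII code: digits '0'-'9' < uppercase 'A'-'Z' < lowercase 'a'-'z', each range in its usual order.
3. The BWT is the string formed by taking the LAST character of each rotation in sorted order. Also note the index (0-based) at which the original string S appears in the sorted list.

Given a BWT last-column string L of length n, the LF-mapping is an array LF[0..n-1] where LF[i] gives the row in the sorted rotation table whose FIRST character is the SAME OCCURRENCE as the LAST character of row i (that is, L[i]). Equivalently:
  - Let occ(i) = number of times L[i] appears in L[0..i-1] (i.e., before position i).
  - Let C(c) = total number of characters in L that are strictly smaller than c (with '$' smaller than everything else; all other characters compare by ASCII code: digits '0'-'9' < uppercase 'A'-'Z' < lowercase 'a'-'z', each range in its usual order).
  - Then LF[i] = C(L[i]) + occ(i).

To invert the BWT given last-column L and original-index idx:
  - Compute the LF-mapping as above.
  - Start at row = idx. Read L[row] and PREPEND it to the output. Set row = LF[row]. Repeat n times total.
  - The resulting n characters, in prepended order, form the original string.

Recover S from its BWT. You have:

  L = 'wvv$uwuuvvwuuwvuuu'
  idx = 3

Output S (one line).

Answer: uuwvuuwuvvuuvuwvw$

Derivation:
LF mapping: 14 9 10 0 1 15 2 3 11 12 16 4 5 17 13 6 7 8
Walk LF starting at row 3, prepending L[row]:
  step 1: row=3, L[3]='$', prepend. Next row=LF[3]=0
  step 2: row=0, L[0]='w', prepend. Next row=LF[0]=14
  step 3: row=14, L[14]='v', prepend. Next row=LF[14]=13
  step 4: row=13, L[13]='w', prepend. Next row=LF[13]=17
  step 5: row=17, L[17]='u', prepend. Next row=LF[17]=8
  step 6: row=8, L[8]='v', prepend. Next row=LF[8]=11
  step 7: row=11, L[11]='u', prepend. Next row=LF[11]=4
  step 8: row=4, L[4]='u', prepend. Next row=LF[4]=1
  step 9: row=1, L[1]='v', prepend. Next row=LF[1]=9
  step 10: row=9, L[9]='v', prepend. Next row=LF[9]=12
  step 11: row=12, L[12]='u', prepend. Next row=LF[12]=5
  step 12: row=5, L[5]='w', prepend. Next row=LF[5]=15
  step 13: row=15, L[15]='u', prepend. Next row=LF[15]=6
  step 14: row=6, L[6]='u', prepend. Next row=LF[6]=2
  step 15: row=2, L[2]='v', prepend. Next row=LF[2]=10
  step 16: row=10, L[10]='w', prepend. Next row=LF[10]=16
  step 17: row=16, L[16]='u', prepend. Next row=LF[16]=7
  step 18: row=7, L[7]='u', prepend. Next row=LF[7]=3
Reversed output: uuwvuuwuvvuuvuwvw$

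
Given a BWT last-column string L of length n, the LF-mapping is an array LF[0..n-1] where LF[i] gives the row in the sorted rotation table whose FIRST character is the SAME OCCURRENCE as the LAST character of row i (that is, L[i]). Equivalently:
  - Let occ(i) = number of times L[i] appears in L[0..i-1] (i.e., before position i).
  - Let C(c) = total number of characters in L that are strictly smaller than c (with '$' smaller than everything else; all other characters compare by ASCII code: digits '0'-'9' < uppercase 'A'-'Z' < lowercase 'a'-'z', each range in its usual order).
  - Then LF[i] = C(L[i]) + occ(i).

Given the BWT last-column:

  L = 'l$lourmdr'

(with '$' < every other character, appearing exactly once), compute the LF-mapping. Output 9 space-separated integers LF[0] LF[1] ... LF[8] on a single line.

Char counts: '$':1, 'd':1, 'l':2, 'm':1, 'o':1, 'r':2, 'u':1
C (first-col start): C('$')=0, C('d')=1, C('l')=2, C('m')=4, C('o')=5, C('r')=6, C('u')=8
L[0]='l': occ=0, LF[0]=C('l')+0=2+0=2
L[1]='$': occ=0, LF[1]=C('$')+0=0+0=0
L[2]='l': occ=1, LF[2]=C('l')+1=2+1=3
L[3]='o': occ=0, LF[3]=C('o')+0=5+0=5
L[4]='u': occ=0, LF[4]=C('u')+0=8+0=8
L[5]='r': occ=0, LF[5]=C('r')+0=6+0=6
L[6]='m': occ=0, LF[6]=C('m')+0=4+0=4
L[7]='d': occ=0, LF[7]=C('d')+0=1+0=1
L[8]='r': occ=1, LF[8]=C('r')+1=6+1=7

Answer: 2 0 3 5 8 6 4 1 7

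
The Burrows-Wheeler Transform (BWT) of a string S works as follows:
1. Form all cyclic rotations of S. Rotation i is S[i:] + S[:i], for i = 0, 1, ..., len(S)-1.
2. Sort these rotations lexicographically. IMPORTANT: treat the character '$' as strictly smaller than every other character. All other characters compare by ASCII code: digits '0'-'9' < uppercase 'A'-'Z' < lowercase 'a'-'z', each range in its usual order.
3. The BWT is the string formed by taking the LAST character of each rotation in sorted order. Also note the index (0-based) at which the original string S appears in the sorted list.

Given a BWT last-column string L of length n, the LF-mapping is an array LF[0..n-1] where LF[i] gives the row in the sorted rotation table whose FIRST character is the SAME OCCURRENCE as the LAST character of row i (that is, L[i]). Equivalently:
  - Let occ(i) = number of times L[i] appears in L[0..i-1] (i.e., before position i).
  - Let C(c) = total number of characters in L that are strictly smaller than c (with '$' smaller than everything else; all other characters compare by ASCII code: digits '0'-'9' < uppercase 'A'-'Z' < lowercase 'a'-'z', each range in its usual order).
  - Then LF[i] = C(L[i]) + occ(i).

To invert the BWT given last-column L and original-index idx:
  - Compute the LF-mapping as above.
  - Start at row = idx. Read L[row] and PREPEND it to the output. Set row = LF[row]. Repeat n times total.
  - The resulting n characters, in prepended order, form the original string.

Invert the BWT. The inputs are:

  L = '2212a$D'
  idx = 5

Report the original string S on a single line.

Answer: Da2212$

Derivation:
LF mapping: 2 3 1 4 6 0 5
Walk LF starting at row 5, prepending L[row]:
  step 1: row=5, L[5]='$', prepend. Next row=LF[5]=0
  step 2: row=0, L[0]='2', prepend. Next row=LF[0]=2
  step 3: row=2, L[2]='1', prepend. Next row=LF[2]=1
  step 4: row=1, L[1]='2', prepend. Next row=LF[1]=3
  step 5: row=3, L[3]='2', prepend. Next row=LF[3]=4
  step 6: row=4, L[4]='a', prepend. Next row=LF[4]=6
  step 7: row=6, L[6]='D', prepend. Next row=LF[6]=5
Reversed output: Da2212$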